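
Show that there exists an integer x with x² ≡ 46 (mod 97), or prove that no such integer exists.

97 is prime, so by Euler's criterion 46 is a square mod 97 iff 46^((97−1)/2) = 46^48 ≡ 1 (mod 97).
Squaring successively (mod 97): 46^2 = 2116 ≡ 79; 46^4 ≡ 79² = 6241 ≡ 33; 46^8 ≡ 33² = 1089 ≡ 22; 46^16 ≡ 22² = 484 ≡ 96; 46^32 ≡ 96² = 9216 ≡ 1.
Since 48 = 32 + 16, 46^48 ≡ 1 · 96; multiplying out mod 97: 1·96 = 96 ≡ 96. Thus 46^48 ≡ 96 ≡ −1 (mod 97).
The value −1 means 46 is a non-residue modulo 97, so x² ≡ 46 (mod 97) is impossible.

There is no such integer.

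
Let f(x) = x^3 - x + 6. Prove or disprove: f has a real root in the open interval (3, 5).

f has no root in that interval.

f(3) = 30 and f(5) = 126, both positive, so a sign-change argument is unavailable; we show f keeps this sign on the whole interval.
Shift to the endpoint 3: with x = 3 + u (0 < u < 2), one computes f(3 + u) = u^3 + 9u^2 + 26u + 30.
All 4 nonzero coefficients of this polynomial in u are positive; hence for u > 0 the value is a sum of positive terms (the constant 30 among them).
Therefore f(x) > 0 throughout (3, 5), and f has no zero there.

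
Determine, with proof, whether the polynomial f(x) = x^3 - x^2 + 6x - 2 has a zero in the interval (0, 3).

Yes, f has a root in the interval.

f(0) = -2 and f(3) = 34, which have opposite signs.
f is continuous everywhere (it is a polynomial), in particular on [0, 3].
By the Intermediate Value Theorem f must vanish at some point of (0, 3).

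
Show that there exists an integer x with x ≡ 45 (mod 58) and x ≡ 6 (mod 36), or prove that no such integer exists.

There is no such integer.

Both moduli are multiples of 2 = gcd(58, 36), so any solution would satisfy x ≡ 45 and x ≡ 6 modulo 2 simultaneously.
These are incompatible: 45 − 6 = 39 is not divisible by 2.
Therefore no such x exists.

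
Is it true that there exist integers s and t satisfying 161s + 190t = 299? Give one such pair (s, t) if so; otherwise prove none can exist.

s = 29, t = -23

161 and 190 are coprime, so 161s + 190t ranges over all of ℤ.
Euclidean algorithm: 190 = 1·161 + 29, 161 = 5·29 + 16, 29 = 1·16 + 13, 16 = 1·13 + 3, 13 = 4·3 + 1, 3 = 3·1 + 0.
Back-substituting, 1 = 13 − 4·3 = 13 − 4·(16 − 1·13) = −4·16 + 5·13 = −4·16 + 5·(29 − 1·16) = 5·29 − 9·16 = 5·29 − 9·(161 − 5·29) = −9·161 + 50·29 = −9·161 + 50·(190 − 1·161) = 50·190 − 59·161; that is, 161·(-59) + 190·50 = 1.
Times 299: 161·(-17641) + 190·14950 = 299, so (-17641, 14950) solves it.
Shifting by a multiple of (190, −161) keeps it a solution: s = -17641 + 93·190 = 29, t = 14950 − 93·161 = -23.
Indeed 161·29 + 190·(-23) = 4669 − 4370 = 299.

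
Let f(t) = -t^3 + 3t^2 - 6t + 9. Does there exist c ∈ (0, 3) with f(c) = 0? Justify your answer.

f(0) = 9 and f(3) = -9, which have opposite signs.
As a polynomial, f is continuous on every closed interval.
So by the Intermediate Value Theorem there is a c strictly between 0 and 3 with f(c) = 0.

Yes, such a c exists.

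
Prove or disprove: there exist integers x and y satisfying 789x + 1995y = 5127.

Since gcd(789, 1995) = 3 and 5127 = 3·1709, Bézout's identity guarantees a solution.
Dividing through by 3 reduces the equation to 263x + 665y = 1709.
Run the Euclidean algorithm on 665 and 263: 665 = 2·263 + 139, 263 = 1·139 + 124, 139 = 1·124 + 15, 124 = 8·15 + 4, 15 = 3·4 + 3, 4 = 1·3 + 1, 3 = 3·1 + 0.
Unwinding: 1 = 4 − 1·3 = 4 − (15 − 3·4) = −15 + 4·4 = −15 + 4·(124 − 8·15) = 4·124 − 33·15 = 4·124 − 33·(139 − 1·124) = −33·139 + 37·124 = −33·139 + 37·(263 − 1·139) = 37·263 − 70·139 = 37·263 − 70·(665 − 2·263) = −70·665 + 177·263, i.e. 263·177 + 665·(-70) = 1.
Multiplying through by 1709: x = 177·1709 = 302493, y = (-70)·1709 = -119630 is a solution.
Subtracting 454·665 from x and adding 454·263 to y gives the tidier solution (583, -228).
Check: 789·583 + 1995·(-228) = 459987 − 454860 = 5127. ✓

x = 583, y = -228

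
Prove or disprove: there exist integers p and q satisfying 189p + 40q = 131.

p = 39, q = -181

189 and 40 are coprime, so 189p + 40q ranges over all of ℤ.
Dividing repeatedly: 189 = 4·40 + 29, 40 = 1·29 + 11, 29 = 2·11 + 7, 11 = 1·7 + 4, 7 = 1·4 + 3, 4 = 1·3 + 1, 3 = 3·1 + 0.
Back-substituting, 1 = 4 − 1·3 = 4 − (7 − 1·4) = −7 + 2·4 = −7 + 2·(11 − 1·7) = 2·11 − 3·7 = 2·11 − 3·(29 − 2·11) = −3·29 + 8·11 = −3·29 + 8·(40 − 1·29) = 8·40 − 11·29 = 8·40 − 11·(189 − 4·40) = −11·189 + 52·40; that is, 189·(-11) + 40·52 = 1.
Multiplying through by 131: p = (-11)·131 = -1441, q = 52·131 = 6812 is a solution.
Shifting by a multiple of (40, −189) keeps it a solution: p = -1441 + 37·40 = 39, q = 6812 − 37·189 = -181.
Indeed 189·39 + 40·(-181) = 7371 − 7240 = 131.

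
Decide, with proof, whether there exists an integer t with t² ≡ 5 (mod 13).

No, no such integer exists.

Since (13 − t)² ≡ t² (mod 13), it suffices to square t = 0, 1, …, 6: the residues are 0, 1, 4, 9, 3, 12, 10.
So the quadratic residues mod 13 are {0, 1, 3, 4, 9, 10, 12}, and 5 is not among them.
Therefore t² ≡ 5 (mod 13) has no solution.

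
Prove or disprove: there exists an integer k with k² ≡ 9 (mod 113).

Take k = 3. Then 3² = 9, and since 0 ≤ 9 < 113 this is already reduced: 3² ≡ 9 (mod 113).

k = 3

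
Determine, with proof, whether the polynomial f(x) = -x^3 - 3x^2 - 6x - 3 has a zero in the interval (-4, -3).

No.

f(-4) = 37 and f(-3) = 15, both positive.
The derivative f'(x) = -3x^2 - 6x - 6 is a quadratic with discriminant (-6)² − 4·(-3)·(-6) = -36 < 0; it never vanishes, so it is always negative (sign of the leading coefficient).
So f is strictly decreasing; between -4 and -3 its values lie between f(-4) = 37 and f(-3) = 15, all positive. Therefore f has no root in (-4, -3).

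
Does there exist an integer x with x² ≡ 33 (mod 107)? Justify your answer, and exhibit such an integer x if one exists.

x = 51 works: 51² = 2601, and 2601 − 33 = 2568 = 24·107.

x = 51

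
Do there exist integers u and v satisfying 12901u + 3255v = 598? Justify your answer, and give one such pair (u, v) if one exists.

Any value of 12901u + 3255v is a multiple of gcd(12901, 3255) = 7.
However 598 leaves remainder 3 on division by 7.
Therefore 12901u + 3255v = 598 has no solution in integers.

There are no such integers.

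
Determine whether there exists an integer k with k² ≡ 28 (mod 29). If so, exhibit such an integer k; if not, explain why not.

k = 12

Take k = 12. Then 12² = 144 = 4·29 + 28, so 12² ≡ 28 (mod 29).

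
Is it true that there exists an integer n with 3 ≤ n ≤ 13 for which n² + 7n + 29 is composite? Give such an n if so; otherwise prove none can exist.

At n = 13: 13² + 7·13 + 29 = 289 = 17·17, which is composite.

n = 13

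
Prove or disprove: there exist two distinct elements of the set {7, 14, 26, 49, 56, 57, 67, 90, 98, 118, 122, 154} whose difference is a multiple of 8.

Reduce each element mod 8: 7↦7, 14↦6, 26↦2, 49↦1, 56↦0, 57↦1, 67↦3, 90↦2, 98↦2, 118↦6, 122↦2, 154↦2. The residue 6 repeats (at 14 and 118), and 118 − 14 = 104 = 13·8.

14 and 118 are such a pair.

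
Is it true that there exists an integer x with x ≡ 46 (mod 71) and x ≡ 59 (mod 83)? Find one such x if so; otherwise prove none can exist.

x = 5371

Since 71 and 83 share no common factor, CRT says the pair of congruences has a solution (unique mod 5893).
Any solution of the first congruence is x = 46 + 71t; substituting into the second, 71t ≡ 59 − 46 ≡ 13 (mod 83).
Note 71·76 = 5396 ≡ 1 (mod 83) (as 5396 − 1 = 65·83), so 71⁻¹ ≡ 76.
Multiplying by 76: t ≡ 76·13 = 988 ≡ 75 (mod 83).
Taking t = 75 gives x = 46 + 71·75 = 5371.
Indeed 5371 ≡ 46 (mod 71) and 5371 ≡ 59 (mod 83).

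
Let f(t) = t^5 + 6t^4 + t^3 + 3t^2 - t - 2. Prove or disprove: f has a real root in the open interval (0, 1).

Such a root exists.

f(0) = -2 and f(1) = 8, which have opposite signs.
As a polynomial, f is continuous on every closed interval.
By the Intermediate Value Theorem f must vanish at some point of (0, 1).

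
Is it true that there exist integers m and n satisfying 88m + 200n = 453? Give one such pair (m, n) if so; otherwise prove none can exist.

No such integers exist.

Both 88 and 200 are divisible by gcd(88, 200) = 8, hence so is any combination 88m + 200n.
But 453 = 8·56 + 5, so 8 ∤ 453.
Therefore 88m + 200n = 453 has no solution in integers.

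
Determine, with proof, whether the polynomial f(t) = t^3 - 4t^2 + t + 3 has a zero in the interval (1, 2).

Yes, f has a root in the interval.

f(1) = 1 and f(2) = -3, which have opposite signs.
f is continuous everywhere (it is a polynomial), in particular on [1, 2].
By the Intermediate Value Theorem f must vanish at some point of (1, 2).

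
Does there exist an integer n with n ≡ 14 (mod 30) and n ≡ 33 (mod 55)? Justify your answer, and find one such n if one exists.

Both moduli are multiples of 5 = gcd(30, 55), so any solution would satisfy n ≡ 14 and n ≡ 33 modulo 5 simultaneously.
But 14 mod 5 = 4 while 33 mod 5 = 3, a contradiction.
Therefore no such n exists.

There is no such integer.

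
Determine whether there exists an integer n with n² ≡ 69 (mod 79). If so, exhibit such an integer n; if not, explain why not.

There is no such integer.

79 is prime, so by Euler's criterion 69 is a square mod 79 iff 69^((79−1)/2) = 69^39 ≡ 1 (mod 79).
Squaring successively (mod 79): 69^2 = 4761 ≡ 21; 69^4 ≡ 21² = 441 ≡ 46; 69^8 ≡ 46² = 2116 ≡ 62; 69^16 ≡ 62² = 3844 ≡ 52; 69^32 ≡ 52² = 2704 ≡ 18.
Since 39 = 32 + 4 + 2 + 1, 69^39 ≡ 18 · 46 · 21 · 69; multiplying out mod 79: 18·46 = 828 ≡ 38, then 38·21 = 798 ≡ 8, then 8·69 = 552 ≡ 78. Thus 69^39 ≡ 78 ≡ −1 (mod 79).
The value −1 means 69 is a non-residue modulo 79, so n² ≡ 69 (mod 79) is impossible.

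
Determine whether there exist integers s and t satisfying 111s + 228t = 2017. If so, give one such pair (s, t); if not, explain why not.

There are no such integers.

Both 111 and 228 are divisible by gcd(111, 228) = 3, hence so is any combination 111s + 228t.
But 2017 = 3·672 + 1, so 3 ∤ 2017.
So the equation is unsolvable over ℤ.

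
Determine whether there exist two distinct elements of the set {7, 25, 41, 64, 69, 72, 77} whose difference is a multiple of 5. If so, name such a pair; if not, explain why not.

The pair (7, 72) works.

Both 7 and 72 leave remainder 2 on division by 5; their difference 65 = 13·5 is a multiple of 5.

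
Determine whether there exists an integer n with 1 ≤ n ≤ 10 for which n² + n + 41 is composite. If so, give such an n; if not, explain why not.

There is no such integer n in that range.

The values for n = 1, 2, …, 10 are 43, 47, 53, 61, 71, 83, 97, 113, 131, 151, and each of these is prime.
So no value in the range makes the expression composite.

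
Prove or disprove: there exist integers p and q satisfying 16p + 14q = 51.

No, no such integers exist.

Any value of 16p + 14q is a multiple of gcd(16, 14) = 2.
However 51 leaves remainder 1 on division by 2.
Therefore 16p + 14q = 51 has no solution in integers.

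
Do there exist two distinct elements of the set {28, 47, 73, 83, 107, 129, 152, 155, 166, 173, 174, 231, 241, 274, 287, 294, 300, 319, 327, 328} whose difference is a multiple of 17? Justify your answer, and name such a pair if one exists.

28 and 300 are such a pair.

Both 28 and 300 leave remainder 11 on division by 17; their difference 272 = 16·17 is a multiple of 17.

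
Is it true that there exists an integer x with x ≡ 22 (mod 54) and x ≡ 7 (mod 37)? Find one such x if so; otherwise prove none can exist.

gcd(54, 37) = 1, so the Chinese Remainder Theorem guarantees exactly one residue class mod 1998 satisfying both.
Any solution of the first congruence is x = 22 + 54t; substituting into the second, 54t ≡ 7 − 22 ≡ 22 (mod 37).
54 ≡ 17 (mod 37), so this reads 17t ≡ 22 (mod 37). Note 17·24 = 408 ≡ 1 (mod 37) (as 408 − 1 = 11·37), so 17⁻¹ ≡ 24.
Therefore t ≡ 24·22 = 528 ≡ 10 (mod 37).
Taking t = 10 gives x = 22 + 54·10 = 562.
Check: 562 mod 54 = 22, 562 mod 37 = 7. ✓

x = 562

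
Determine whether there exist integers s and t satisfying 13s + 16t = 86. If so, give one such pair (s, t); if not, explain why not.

Since gcd(13, 16) = 1, every integer is an integer combination of 13 and 16.
Euclidean algorithm: 16 = 1·13 + 3, 13 = 4·3 + 1, 3 = 3·1 + 0.
Working back up the chain: 1 = 13 − 4·3 = 13 − 4·(16 − 1·13) = −4·16 + 5·13. So 13·5 + 16·(-4) = 1.
Times 86: 13·430 + 16·(-344) = 86, so (430, -344) solves it.
The general solution is s = 430 + 16k, t = -344 − 13k; taking k = -26 gives the smaller pair s = 14, t = -6.
Indeed 13·14 + 16·(-6) = 182 − 96 = 86.

s = 14, t = -6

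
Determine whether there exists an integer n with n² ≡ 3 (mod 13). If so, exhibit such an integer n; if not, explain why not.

Take n = 4. Then 4² = 16 = 1·13 + 3, so 4² ≡ 3 (mod 13).

n = 4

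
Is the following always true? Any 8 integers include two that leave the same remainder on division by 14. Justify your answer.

No, the set {64, 65, 66, 67, 68, 69, 70, 71} is a counterexample.

Try 8 consecutive integers, 64, 65, …, 71. Their remainders mod 14 are 8, 9, 10, 11, 12, 13, 0, 1 — pairwise different, as any 8 ≤ 14 consecutive integers have distinct residues.
Hence this collection has no pair with equal remainders mod 14, disproving the claim.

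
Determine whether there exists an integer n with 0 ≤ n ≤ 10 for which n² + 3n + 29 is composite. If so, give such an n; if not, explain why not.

At n = 7: 7² + 3·7 + 29 = 99 = 3·33, which is composite.

n = 7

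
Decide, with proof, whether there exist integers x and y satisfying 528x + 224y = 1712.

x = 13, y = -23

Every value of 528x + 224y is a multiple of gcd(528, 224) = 16; since 16 ∣ 1712, solutions exist.
Dividing through by 16 reduces the equation to 33x + 14y = 107.
Run the Euclidean algorithm on 33 and 14: 33 = 2·14 + 5, 14 = 2·5 + 4, 5 = 1·4 + 1, 4 = 4·1 + 0.
Working back up the chain: 1 = 5 − 1·4 = 5 − (14 − 2·5) = −14 + 3·5 = −14 + 3·(33 − 2·14) = 3·33 − 7·14. So 33·3 + 14·(-7) = 1.
Scaling by 107 gives the particular solution (x, y) = (321, -749).
Subtracting 22·14 from x and adding 22·33 to y gives the tidier solution (13, -23).
Check: 528·13 + 224·(-23) = 6864 − 5152 = 1712. ✓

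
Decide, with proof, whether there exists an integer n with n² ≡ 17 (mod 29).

No such integer exists.

Apply Euler's criterion with the prime 29: 17 is a quadratic residue iff 17^14 ≡ 1 (mod 29), and a non-residue iff it is ≡ −1.
Repeated squaring mod 29: 17^2 = 289 ≡ 28; 17^4 ≡ 28² = 784 ≡ 1; 17^8 ≡ 1² = 1 ≡ 1.
Since 14 = 8 + 4 + 2, 17^14 ≡ 1 · 1 · 28; multiplying out mod 29: 1·1 = 1 ≡ 1, then 1·28 = 28 ≡ 28. Thus 17^14 ≡ 28 ≡ −1 (mod 29).
The value −1 means 17 is a non-residue modulo 29, so n² ≡ 17 (mod 29) is impossible.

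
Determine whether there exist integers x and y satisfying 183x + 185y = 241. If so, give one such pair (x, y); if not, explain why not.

Since gcd(183, 185) = 1, every integer is an integer combination of 183 and 185.
Euclidean algorithm: 185 = 1·183 + 2, 183 = 91·2 + 1, 2 = 2·1 + 0.
Unwinding: 1 = 183 − 91·2 = 183 − 91·(185 − 1·183) = −91·185 + 92·183, i.e. 183·92 + 185·(-91) = 1.
Scaling by 241 gives the particular solution (x, y) = (22172, -21931).
Subtracting 119·185 from x and adding 119·183 to y gives the tidier solution (157, -154).
Check: 183·157 + 185·(-154) = 28731 − 28490 = 241. ✓

x = 157, y = -154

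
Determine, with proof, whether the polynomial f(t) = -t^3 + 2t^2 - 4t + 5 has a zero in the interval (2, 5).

f has no root in that interval.

f(2) = -3 and f(5) = -90, both negative.
The derivative f'(t) = -3t^2 + 4t - 4 is a quadratic with discriminant 4² − 4·(-3)·(-4) = -32 < 0; it never vanishes, so it is always negative (sign of the leading coefficient).
Hence f is strictly decreasing on ℝ, and in particular on [2, 5]. A strictly monotone function with same-sign endpoint values stays negative on the whole interval, so f has no zero in (2, 5).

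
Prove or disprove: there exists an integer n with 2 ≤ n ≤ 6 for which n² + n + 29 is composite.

n = 4

At n = 4: 4² + 4 + 29 = 49 = 7·7, which is composite.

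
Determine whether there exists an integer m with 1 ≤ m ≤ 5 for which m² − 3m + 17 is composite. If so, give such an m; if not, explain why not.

m = 2

At m = 2: 2² − 3·2 + 17 = 15 = 3·5, which is composite.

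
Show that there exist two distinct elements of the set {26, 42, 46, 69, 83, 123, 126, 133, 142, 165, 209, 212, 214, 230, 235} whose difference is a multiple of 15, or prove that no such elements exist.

No, no such pair exists.

Two integers differ by a multiple of 15 exactly when they have the same residue mod 15. The residues are 26↦11, 42↦12, 46↦1, 69↦9, 83↦8, 123↦3, 126↦6, 133↦13, 142↦7, 165↦0, 209↦14, 212↦2, 214↦4, 230↦5, 235↦10.
No residue repeats among the 15 elements, so no pair has difference ≡ 0 (mod 15).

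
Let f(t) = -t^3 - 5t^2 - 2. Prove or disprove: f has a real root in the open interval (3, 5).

f(3) = -74 and f(5) = -252, both negative, so a sign-change argument is unavailable; we show f keeps this sign on the whole interval.
Shift to the endpoint 3: with t = 3 + u (0 < u < 2), one computes f(3 + u) = -u^3 - 14u^2 - 57u - 74.
The nonzero coefficients here are all negative, so for u > 0 every term is negative (or zero), and the constant term -74 is strictly negative.
So f is strictly negative on (3, 5); no root exists in the interval.

f has no root in that interval.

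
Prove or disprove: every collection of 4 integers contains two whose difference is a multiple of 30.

No; for instance {143, 144, 145, 146} is a counterexample.

Consider the 4 integers 143, 144, 145, 146. They lie in distinct residue classes modulo 30, since 4 ≤ 30.
Any two of them differ by at most 3 < 30 and by at least 1, so no difference is a multiple of 30.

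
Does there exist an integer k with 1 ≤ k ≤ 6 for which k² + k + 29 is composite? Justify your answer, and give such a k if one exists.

At k = 2: 2² + 2 + 29 = 35 = 5·7, which is composite.

k = 2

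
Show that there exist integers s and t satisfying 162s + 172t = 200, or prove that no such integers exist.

s = 66, t = -61

Since gcd(162, 172) = 2 and 200 = 2·100, Bézout's identity guarantees a solution.
Dividing through by 2 reduces the equation to 81s + 86t = 100.
Euclidean algorithm: 86 = 1·81 + 5, 81 = 16·5 + 1, 5 = 5·1 + 0.
Working back up the chain: 1 = 81 − 16·5 = 81 − 16·(86 − 1·81) = −16·86 + 17·81. So 81·17 + 86·(-16) = 1.
Multiplying through by 100: s = 17·100 = 1700, t = (-16)·100 = -1600 is a solution.
Subtracting 19·86 from s and adding 19·81 to t gives the tidier solution (66, -61).
Check: 162·66 + 172·(-61) = 10692 − 10492 = 200. ✓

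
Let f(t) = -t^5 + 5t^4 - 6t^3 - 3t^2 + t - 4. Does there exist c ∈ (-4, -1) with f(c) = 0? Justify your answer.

No such root exists.

f(-4) = 2632 and f(-1) = 4, both positive, so a sign-change argument is unavailable; we show f keeps this sign on the whole interval.
Substitute t = -1 − u, where 0 < u < 3 on the interval. Expanding, f(-1 − u) = u^5 + 10u^4 + 36u^3 + 55u^2 + 36u + 4.
All 6 nonzero coefficients of this polynomial in u are positive; hence for u > 0 the value is a sum of positive terms (the constant 4 among them).
Therefore f(t) > 0 throughout (-4, -1), and f has no zero there.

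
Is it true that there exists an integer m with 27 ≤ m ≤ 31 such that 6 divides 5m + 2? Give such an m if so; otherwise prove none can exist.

For m = 27, 28, …, 31 the values of 5m + 2 modulo 6 are 5, 4, 3, 2, 1 respectively.
Since 0 is absent from this list, 6 ∤ 5m + 2 for every m with 27 ≤ m ≤ 31.

No such integer m in that range exists.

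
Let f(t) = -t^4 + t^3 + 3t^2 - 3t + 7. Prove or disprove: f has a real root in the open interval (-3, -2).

Such a root exists.

f(-3) = -65 and f(-2) = 1, which have opposite signs.
f is continuous everywhere (it is a polynomial), in particular on [-3, -2].
By the Intermediate Value Theorem f must vanish at some point of (-3, -2).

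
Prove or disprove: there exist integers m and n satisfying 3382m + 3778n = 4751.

No, no such integers exist.

gcd(3382, 3778) = 2, so every integer of the form 3382m + 3778n is a multiple of 2.
However 4751 leaves remainder 1 on division by 2.
So the equation is unsolvable over ℤ.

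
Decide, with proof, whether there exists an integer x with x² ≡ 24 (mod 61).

No such integer exists.

Apply Euler's criterion with the prime 61: 24 is a quadratic residue iff 24^30 ≡ 1 (mod 61), and a non-residue iff it is ≡ −1.
Squaring successively (mod 61): 24^2 = 576 ≡ 27; 24^4 ≡ 27² = 729 ≡ 58; 24^8 ≡ 58² = 3364 ≡ 9; 24^16 ≡ 9² = 81 ≡ 20.
Since 30 = 16 + 8 + 4 + 2, 24^30 ≡ 20 · 9 · 58 · 27; multiplying out mod 61: 20·9 = 180 ≡ 58, then 58·58 = 3364 ≡ 9, then 9·27 = 243 ≡ 60. Thus 24^30 ≡ 60 ≡ −1 (mod 61).
By Euler's criterion 24 is a quadratic non-residue mod 61: no x satisfies x² ≡ 24 (mod 61).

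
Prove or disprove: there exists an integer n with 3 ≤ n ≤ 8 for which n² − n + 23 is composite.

n = 7

At n = 7: 7² − 7 + 23 = 65 = 5·13, which is composite.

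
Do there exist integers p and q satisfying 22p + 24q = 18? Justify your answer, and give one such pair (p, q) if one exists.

Since gcd(22, 24) = 2 and 18 = 2·9, Bézout's identity guarantees a solution.
Dividing through by 2 reduces the equation to 11p + 12q = 9.
Dividing repeatedly: 12 = 1·11 + 1, 11 = 11·1 + 0.
Back-substituting, 1 = 12 − 1·11; that is, 11·(-1) + 12·1 = 1.
Multiplying through by 9: p = (-1)·9 = -9, q = 1·9 = 9 is a solution.
The general solution is p = -9 + 12k, q = 9 − 11k; taking k = 1 gives the smaller pair p = 3, q = -2.
Check: 22·3 + 24·(-2) = 66 − 48 = 18. ✓

p = 3, q = -2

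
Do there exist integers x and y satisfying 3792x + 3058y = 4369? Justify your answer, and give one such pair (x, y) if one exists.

gcd(3792, 3058) = 2, so every integer of the form 3792x + 3058y is a multiple of 2.
But 4369 is not a multiple of 2 (it leaves remainder 1).
Therefore 3792x + 3058y = 4369 has no solution in integers.

No, no such integers exist.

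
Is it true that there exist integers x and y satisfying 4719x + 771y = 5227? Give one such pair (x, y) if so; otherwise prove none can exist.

There are no such integers.

Any value of 4719x + 771y is a multiple of gcd(4719, 771) = 3.
But 5227 is not a multiple of 3 (it leaves remainder 1).
So the equation is unsolvable over ℤ.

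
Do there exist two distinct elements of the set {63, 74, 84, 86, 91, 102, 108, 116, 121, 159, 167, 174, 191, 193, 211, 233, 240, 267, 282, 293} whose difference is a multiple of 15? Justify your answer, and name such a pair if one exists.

Yes: 63 and 108.

63 mod 15 = 3 and 108 mod 15 = 3, so 108 − 63 = 45 = 3·15.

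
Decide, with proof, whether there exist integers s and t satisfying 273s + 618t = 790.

gcd(273, 618) = 3, so every integer of the form 273s + 618t is a multiple of 3.
However 790 leaves remainder 1 on division by 3.
Hence no integers s, t satisfy the equation.

There are no such integers.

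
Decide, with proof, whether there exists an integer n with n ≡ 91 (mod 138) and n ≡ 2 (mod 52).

No, no such integer exists.

gcd(138, 52) = 2. If n ≡ 91 (mod 138) and n ≡ 2 (mod 52), then n ≡ 91 (mod 2) and n ≡ 2 (mod 2).
However 91 ≡ 1 and 2 ≡ 0 (mod 2), and 1 ≠ 0.
Therefore no such n exists.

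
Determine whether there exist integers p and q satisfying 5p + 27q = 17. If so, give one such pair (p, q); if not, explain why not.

5 and 27 are coprime, so 5p + 27q ranges over all of ℤ.
Dividing repeatedly: 27 = 5·5 + 2, 5 = 2·2 + 1, 2 = 2·1 + 0.
Working back up the chain: 1 = 5 − 2·2 = 5 − 2·(27 − 5·5) = −2·27 + 11·5. So 5·11 + 27·(-2) = 1.
Scaling by 17 gives the particular solution (p, q) = (187, -34).
Subtracting 6·27 from p and adding 6·5 to q gives the tidier solution (25, -4).
Indeed 5·25 + 27·(-4) = 125 − 108 = 17.

p = 25, q = -4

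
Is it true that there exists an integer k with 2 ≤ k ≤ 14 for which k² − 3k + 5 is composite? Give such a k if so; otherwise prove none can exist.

k = 11

At k = 11: 11² − 3·11 + 5 = 93 = 3·31, which is composite.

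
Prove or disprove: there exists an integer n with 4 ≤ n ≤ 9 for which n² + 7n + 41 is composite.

n = 9

At n = 9: 9² + 7·9 + 41 = 185 = 5·37, which is composite.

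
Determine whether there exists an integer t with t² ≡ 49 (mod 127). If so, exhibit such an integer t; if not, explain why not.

t = 120

Take t = 120. Then 120² = 14400 = 113·127 + 49, so 120² ≡ 49 (mod 127).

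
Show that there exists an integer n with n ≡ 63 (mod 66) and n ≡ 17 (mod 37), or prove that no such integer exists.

gcd(66, 37) = 1, so the Chinese Remainder Theorem guarantees exactly one residue class mod 2442 satisfying both.
Any solution of the first congruence is n = 63 + 66t; substituting into the second, 66t ≡ 17 − 63 ≡ 28 (mod 37).
66 ≡ 29 (mod 37), so this reads 29t ≡ 28 (mod 37). Since 29·23 = 667 = 18·37 + 1, the inverse of 29 mod 37 is 23.
Multiplying by 23: t ≡ 23·28 = 644 ≡ 15 (mod 37).
With t = 15: n = 63 + 66·15 = 1053.
Indeed 1053 ≡ 63 (mod 66) and 1053 ≡ 17 (mod 37).

n = 1053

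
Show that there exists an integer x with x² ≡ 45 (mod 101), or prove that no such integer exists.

Take x = 34. Then 34² = 1156 = 11·101 + 45, so 34² ≡ 45 (mod 101).

x = 34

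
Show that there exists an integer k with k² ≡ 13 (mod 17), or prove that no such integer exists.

k = 8 works: 8² = 64, and 64 − 13 = 51 = 3·17.

k = 8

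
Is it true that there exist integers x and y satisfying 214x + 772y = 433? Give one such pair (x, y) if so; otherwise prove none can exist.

There are no such integers.

Both 214 and 772 are divisible by gcd(214, 772) = 2, hence so is any combination 214x + 772y.
But 433 is not a multiple of 2 (it leaves remainder 1).
Hence no integers x, y satisfy the equation.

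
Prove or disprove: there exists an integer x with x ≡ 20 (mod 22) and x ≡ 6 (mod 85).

gcd(22, 85) = 1, so the Chinese Remainder Theorem guarantees exactly one residue class mod 1870 satisfying both.
Write x = 20 + 22t and require 20 + 22t ≡ 6 (mod 85), i.e. 22t ≡ 71 (mod 85).
To invert 22 modulo 85: 85 = 3·22 + 19, 22 = 1·19 + 3, 19 = 6·3 + 1, 3 = 3·1 + 0, and unwinding, 1 = 19 − 6·3 = 19 − 6·(22 − 1·19) = −6·22 + 7·19 = −6·22 + 7·(85 − 3·22) = 7·85 − 27·22. Thus 22⁻¹ ≡ -27 ≡ 58 (mod 85).
Multiplying by 58: t ≡ 58·71 = 4118 ≡ 38 (mod 85).
Taking t = 38 gives x = 20 + 22·38 = 856.
Indeed 856 ≡ 20 (mod 22) and 856 ≡ 6 (mod 85).

x = 856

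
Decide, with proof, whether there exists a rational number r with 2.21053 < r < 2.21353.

Look for a denominator N such that an integer falls strictly between N·2.21053 and N·2.21353. N = 33 works: 33·2.21053 = 72.94749 < 73 < 73.04649 = 33·2.21353.
So r = 73/33 works: it is a ratio of integers, and dividing 33·2.21053 < 73 < 33·2.21353 through by 33 gives 2.21053 < 73/33 < 2.21353.

r = 73/33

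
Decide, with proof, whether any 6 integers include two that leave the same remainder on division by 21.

No, the set {25, 26, 27, 28, 29, 30} is a counterexample.

Try 6 consecutive integers, 25, 26, …, 30. Their remainders mod 21 are 4, 5, 6, 7, 8, 9 — pairwise different, as any 6 ≤ 21 consecutive integers have distinct residues.
So no two of them leave the same remainder on division by 21; the claim fails for this set.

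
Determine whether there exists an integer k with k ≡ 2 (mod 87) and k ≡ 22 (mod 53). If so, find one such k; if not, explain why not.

Since 87 and 53 share no common factor, CRT says the pair of congruences has a solution (unique mod 4611).
Any solution of the first congruence is k = 2 + 87t; substituting into the second, 87t ≡ 22 − 2 ≡ 20 (mod 53).
87 ≡ 34 (mod 53), so this reads 34t ≡ 20 (mod 53). Invert 34 mod 53 by the Euclidean algorithm: 53 = 1·34 + 19, 34 = 1·19 + 15, 19 = 1·15 + 4, 15 = 3·4 + 3, 4 = 1·3 + 1, 3 = 3·1 + 0; back-substituting, 1 = 4 − 1·3 = 4 − (15 − 3·4) = −15 + 4·4 = −15 + 4·(19 − 1·15) = 4·19 − 5·15 = 4·19 − 5·(34 − 1·19) = −5·34 + 9·19 = −5·34 + 9·(53 − 1·34) = 9·53 − 14·34. Hence 34·(-14) ≡ 1, so 34⁻¹ ≡ -14 ≡ 39 (mod 53).
Therefore t ≡ 39·20 = 780 ≡ 38 (mod 53).
Taking t = 38 gives k = 2 + 87·38 = 3308.
Check: 3308 mod 87 = 2, 3308 mod 53 = 22. ✓

k = 3308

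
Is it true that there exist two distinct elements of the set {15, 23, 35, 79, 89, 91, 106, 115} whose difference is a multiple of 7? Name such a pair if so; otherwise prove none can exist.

15 mod 7 = 1 and 106 mod 7 = 1, so 106 − 15 = 91 = 13·7.

Yes: 15 and 106.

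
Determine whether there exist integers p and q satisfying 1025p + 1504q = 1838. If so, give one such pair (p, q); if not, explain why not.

p = 1070, q = -728

Since gcd(1025, 1504) = 1, every integer is an integer combination of 1025 and 1504.
Dividing repeatedly: 1504 = 1·1025 + 479, 1025 = 2·479 + 67, 479 = 7·67 + 10, 67 = 6·10 + 7, 10 = 1·7 + 3, 7 = 2·3 + 1, 3 = 3·1 + 0.
Unwinding: 1 = 7 − 2·3 = 7 − 2·(10 − 1·7) = −2·10 + 3·7 = −2·10 + 3·(67 − 6·10) = 3·67 − 20·10 = 3·67 − 20·(479 − 7·67) = −20·479 + 143·67 = −20·479 + 143·(1025 − 2·479) = 143·1025 − 306·479 = 143·1025 − 306·(1504 − 1·1025) = −306·1504 + 449·1025, i.e. 1025·449 + 1504·(-306) = 1.
Times 1838: 1025·825262 + 1504·(-562428) = 1838, so (825262, -562428) solves it.
Shifting by a multiple of (1504, −1025) keeps it a solution: p = 825262 − 548·1504 = 1070, q = -562428 + 548·1025 = -728.
Check: 1025·1070 + 1504·(-728) = 1096750 − 1094912 = 1838. ✓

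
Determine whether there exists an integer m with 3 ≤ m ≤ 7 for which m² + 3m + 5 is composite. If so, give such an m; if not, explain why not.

At m = 5: 5² + 3·5 + 5 = 45 = 3·15, which is composite.

m = 5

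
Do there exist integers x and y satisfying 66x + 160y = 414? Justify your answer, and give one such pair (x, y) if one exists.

x = 79, y = -30

Every value of 66x + 160y is a multiple of gcd(66, 160) = 2; since 2 ∣ 414, solutions exist.
Dividing through by 2 reduces the equation to 33x + 80y = 207.
Dividing repeatedly: 80 = 2·33 + 14, 33 = 2·14 + 5, 14 = 2·5 + 4, 5 = 1·4 + 1, 4 = 4·1 + 0.
Back-substituting, 1 = 5 − 1·4 = 5 − (14 − 2·5) = −14 + 3·5 = −14 + 3·(33 − 2·14) = 3·33 − 7·14 = 3·33 − 7·(80 − 2·33) = −7·80 + 17·33; that is, 33·17 + 80·(-7) = 1.
Times 207: 33·3519 + 80·(-1449) = 207, so (3519, -1449) solves it.
Shifting by a multiple of (80, −33) keeps it a solution: x = 3519 − 43·80 = 79, y = -1449 + 43·33 = -30.
Check: 66·79 + 160·(-30) = 5214 − 4800 = 414. ✓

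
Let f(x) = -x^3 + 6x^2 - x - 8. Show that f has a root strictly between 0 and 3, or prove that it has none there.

Such a root exists.

f(0) = -8 and f(3) = 16, which have opposite signs.
Since f is a polynomial it is continuous on [0, 3].
By the Intermediate Value Theorem f must vanish at some point of (0, 3).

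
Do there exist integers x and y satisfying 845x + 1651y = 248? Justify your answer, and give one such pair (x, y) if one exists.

gcd(845, 1651) = 13, so every integer of the form 845x + 1651y is a multiple of 13.
But 248 is not a multiple of 13 (it leaves remainder 1).
Hence no integers x, y satisfy the equation.

No such integers exist.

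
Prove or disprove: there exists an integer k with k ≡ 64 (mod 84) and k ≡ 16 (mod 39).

k = 484

gcd(84, 39) = 3. A simultaneous solution exists iff 64 ≡ 16 (mod 3); here 64 mod 3 = 1 = 16 mod 3, so it does.
The integers ≡ 64 (mod 84) are 64, 148, 232, 316, 400, 484, …; their remainders mod 39 are 25, 31, 37, 4, 10, 16, so k = 484 is the first that is ≡ 16 (mod 39).
Check: 484 mod 84 = 64, 484 mod 39 = 16. ✓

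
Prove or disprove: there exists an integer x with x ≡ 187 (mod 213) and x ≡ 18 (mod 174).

No, no such integer exists.

Both moduli are multiples of 3 = gcd(213, 174), so any solution would satisfy x ≡ 187 and x ≡ 18 modulo 3 simultaneously.
However 187 ≡ 1 and 18 ≡ 0 (mod 3), and 1 ≠ 0.
So no integer satisfies both congruences.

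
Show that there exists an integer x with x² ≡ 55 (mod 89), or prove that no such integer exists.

x = 12

x = 12 works: 12² = 144, and 144 − 55 = 89 = 1·89.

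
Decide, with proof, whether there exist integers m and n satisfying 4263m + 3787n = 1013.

Any value of 4263m + 3787n is a multiple of gcd(4263, 3787) = 7.
But 1013 is not a multiple of 7 (it leaves remainder 5).
Hence no integers m, n satisfy the equation.

No such integers exist.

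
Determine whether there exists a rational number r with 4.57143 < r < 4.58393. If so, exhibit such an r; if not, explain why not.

r = 55/12

Multiplying by 12: 12·4.57143 = 54.85716 and 12·4.58393 = 55.00716, so the integer 55 lies strictly between them.
Dividing back, 4.57143 < 55/12 < 4.58393, and 55/12 is rational.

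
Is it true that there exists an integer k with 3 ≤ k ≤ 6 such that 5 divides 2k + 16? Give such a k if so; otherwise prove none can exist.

At k = 3, 2·3 + 16 = 22 ≡ 2 (mod 5), and each step in k adds 2, giving residues 2, 4, 1, 3 for k = 3, 4, 5, 6.
None is 0, so 5 never divides 2k + 16 on this range.

No such integer k in that range exists.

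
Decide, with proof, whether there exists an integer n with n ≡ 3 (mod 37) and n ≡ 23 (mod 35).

n = 373

gcd(37, 35) = 1, so the Chinese Remainder Theorem guarantees exactly one residue class mod 1295 satisfying both.
Write n = 3 + 37t and require 3 + 37t ≡ 23 (mod 35), i.e. 37t ≡ 20 (mod 35).
37 ≡ 2 (mod 35), so this reads 2t ≡ 20 (mod 35). To invert 2 modulo 35: 35 = 17·2 + 1, 2 = 2·1 + 0, and unwinding, 1 = 35 − 17·2. Thus 2⁻¹ ≡ -17 ≡ 18 (mod 35).
Therefore t ≡ 18·20 = 360 ≡ 10 (mod 35).
With t = 10: n = 3 + 37·10 = 373.
Check: 373 mod 37 = 3, 373 mod 35 = 23. ✓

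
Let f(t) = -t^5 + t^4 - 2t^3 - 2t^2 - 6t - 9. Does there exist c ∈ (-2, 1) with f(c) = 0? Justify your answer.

f(-2) = 59 and f(1) = -19, which have opposite signs.
Since f is a polynomial it is continuous on [-2, 1].
By the Intermediate Value Theorem, f takes the value 0 somewhere in the open interval.

Yes, such a c exists.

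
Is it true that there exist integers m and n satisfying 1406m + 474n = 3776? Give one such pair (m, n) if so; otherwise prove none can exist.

Every value of 1406m + 474n is a multiple of gcd(1406, 474) = 2; since 2 ∣ 3776, solutions exist.
Dividing through by 2 reduces the equation to 703m + 237n = 1888.
Euclidean algorithm: 703 = 2·237 + 229, 237 = 1·229 + 8, 229 = 28·8 + 5, 8 = 1·5 + 3, 5 = 1·3 + 2, 3 = 1·2 + 1, 2 = 2·1 + 0.
Back-substituting, 1 = 3 − 1·2 = 3 − (5 − 1·3) = −5 + 2·3 = −5 + 2·(8 − 1·5) = 2·8 − 3·5 = 2·8 − 3·(229 − 28·8) = −3·229 + 86·8 = −3·229 + 86·(237 − 1·229) = 86·237 − 89·229 = 86·237 − 89·(703 − 2·237) = −89·703 + 264·237; that is, 703·(-89) + 237·264 = 1.
Scaling by 1888 gives the particular solution (m, n) = (-168032, 498432).
Adding 709·237 to m and subtracting 709·703 from n gives the tidier solution (1, 5).
Indeed 1406·1 + 474·5 = 1406 + 2370 = 3776.

m = 1, n = 5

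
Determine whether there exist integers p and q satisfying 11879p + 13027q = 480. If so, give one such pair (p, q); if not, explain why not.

There are no such integers.

Any value of 11879p + 13027q is a multiple of gcd(11879, 13027) = 7.
But 480 = 7·68 + 4, so 7 ∤ 480.
So the equation is unsolvable over ℤ.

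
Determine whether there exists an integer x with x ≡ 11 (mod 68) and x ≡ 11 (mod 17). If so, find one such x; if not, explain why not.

x = 11

The moduli are not coprime: gcd(68, 17) = 17. Compatibility requires 17 ∣ (11 − 11) = 0, which holds, so solutions exist.
The smallest candidate x = 11 works directly: 11 ≡ 11 (mod 17).
Check: 11 mod 68 = 11, 11 mod 17 = 11. ✓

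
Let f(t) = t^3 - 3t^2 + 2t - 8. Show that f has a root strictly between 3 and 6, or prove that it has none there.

Such a root exists.

f(3) = -2 and f(6) = 112, which have opposite signs.
As a polynomial, f is continuous on every closed interval.
By the Intermediate Value Theorem, f takes the value 0 somewhere in the open interval.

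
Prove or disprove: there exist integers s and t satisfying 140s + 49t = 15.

There are no such integers.

Any value of 140s + 49t is a multiple of gcd(140, 49) = 7.
However 15 leaves remainder 1 on division by 7.
So the equation is unsolvable over ℤ.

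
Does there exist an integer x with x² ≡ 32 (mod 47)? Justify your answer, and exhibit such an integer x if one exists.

x = 19

x = 19 works: 19² = 361, and 361 − 32 = 329 = 7·47.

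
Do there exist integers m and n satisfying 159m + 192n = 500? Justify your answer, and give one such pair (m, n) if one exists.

gcd(159, 192) = 3, so every integer of the form 159m + 192n is a multiple of 3.
But 500 is not a multiple of 3 (it leaves remainder 2).
Therefore 159m + 192n = 500 has no solution in integers.

There are no such integers.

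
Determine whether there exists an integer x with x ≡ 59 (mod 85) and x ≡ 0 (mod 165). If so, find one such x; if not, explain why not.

Reduce both congruences modulo 5, which divides 85 and 165: they say x ≡ 59 (mod 5) and x ≡ 0 (mod 5).
These are incompatible: 59 − 0 = 59 is not divisible by 5.
So no integer satisfies both congruences.

There is no such integer.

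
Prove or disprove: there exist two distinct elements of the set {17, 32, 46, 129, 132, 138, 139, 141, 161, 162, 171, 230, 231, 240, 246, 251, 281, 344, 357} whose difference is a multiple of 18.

Both 17 and 161 leave remainder 17 on division by 18; their difference 144 = 8·18 is a multiple of 18.

Yes: 17 and 161.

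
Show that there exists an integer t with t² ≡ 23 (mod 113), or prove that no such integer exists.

There is no such integer.

Apply Euler's criterion with the prime 113: 23 is a quadratic residue iff 23^56 ≡ 1 (mod 113), and a non-residue iff it is ≡ −1.
Squaring successively (mod 113): 23^2 = 529 ≡ 77; 23^4 ≡ 77² = 5929 ≡ 53; 23^8 ≡ 53² = 2809 ≡ 97; 23^16 ≡ 97² = 9409 ≡ 30; 23^32 ≡ 30² = 900 ≡ 109.
Since 56 = 32 + 16 + 8, 23^56 ≡ 109 · 30 · 97; multiplying out mod 113: 109·30 = 3270 ≡ 106, then 106·97 = 10282 ≡ 112. Thus 23^56 ≡ 112 ≡ −1 (mod 113).
By Euler's criterion 23 is a quadratic non-residue mod 113: no t satisfies t² ≡ 23 (mod 113).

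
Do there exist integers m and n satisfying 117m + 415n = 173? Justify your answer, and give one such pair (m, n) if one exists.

Since gcd(117, 415) = 1, every integer is an integer combination of 117 and 415.
Dividing repeatedly: 415 = 3·117 + 64, 117 = 1·64 + 53, 64 = 1·53 + 11, 53 = 4·11 + 9, 11 = 1·9 + 2, 9 = 4·2 + 1, 2 = 2·1 + 0.
Back-substituting, 1 = 9 − 4·2 = 9 − 4·(11 − 1·9) = −4·11 + 5·9 = −4·11 + 5·(53 − 4·11) = 5·53 − 24·11 = 5·53 − 24·(64 − 1·53) = −24·64 + 29·53 = −24·64 + 29·(117 − 1·64) = 29·117 − 53·64 = 29·117 − 53·(415 − 3·117) = −53·415 + 188·117; that is, 117·188 + 415·(-53) = 1.
Scaling by 173 gives the particular solution (m, n) = (32524, -9169).
Shifting by a multiple of (415, −117) keeps it a solution: m = 32524 − 78·415 = 154, n = -9169 + 78·117 = -43.
Check: 117·154 + 415·(-43) = 18018 − 17845 = 173. ✓

m = 154, n = -43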